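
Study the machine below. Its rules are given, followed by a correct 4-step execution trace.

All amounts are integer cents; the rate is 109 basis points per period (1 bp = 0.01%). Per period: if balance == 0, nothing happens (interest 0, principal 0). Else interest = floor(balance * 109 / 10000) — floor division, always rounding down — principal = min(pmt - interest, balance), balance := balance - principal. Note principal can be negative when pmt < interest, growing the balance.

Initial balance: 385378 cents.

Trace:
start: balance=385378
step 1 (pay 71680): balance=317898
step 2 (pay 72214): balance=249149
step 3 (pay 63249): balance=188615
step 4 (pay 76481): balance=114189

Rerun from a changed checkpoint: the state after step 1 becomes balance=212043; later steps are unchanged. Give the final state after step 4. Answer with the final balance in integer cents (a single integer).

state after step 1 := balance=212043
step 2 (pay 72214): balance=142140
step 3 (pay 63249): balance=80440
step 4 (pay 76481): balance=4835

4835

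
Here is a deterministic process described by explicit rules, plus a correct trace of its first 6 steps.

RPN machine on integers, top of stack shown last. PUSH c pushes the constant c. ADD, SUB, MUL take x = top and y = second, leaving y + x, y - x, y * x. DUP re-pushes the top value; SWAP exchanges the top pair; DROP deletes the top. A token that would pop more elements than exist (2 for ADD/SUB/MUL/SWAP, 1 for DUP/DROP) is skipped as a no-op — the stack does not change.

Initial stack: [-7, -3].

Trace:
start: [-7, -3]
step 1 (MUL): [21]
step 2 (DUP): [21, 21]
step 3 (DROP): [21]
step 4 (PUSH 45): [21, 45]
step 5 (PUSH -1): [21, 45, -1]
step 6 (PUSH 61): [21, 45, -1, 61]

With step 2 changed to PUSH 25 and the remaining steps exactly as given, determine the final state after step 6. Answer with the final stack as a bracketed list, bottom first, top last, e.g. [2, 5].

(re-executing from step 2 with the substitution; state before step 2: [21])
step 2 (PUSH 25): [21, 25]
step 3 (DROP): [21]
step 4 (PUSH 45): [21, 45]
step 5 (PUSH -1): [21, 45, -1]
step 6 (PUSH 61): [21, 45, -1, 61]

[21, 45, -1, 61]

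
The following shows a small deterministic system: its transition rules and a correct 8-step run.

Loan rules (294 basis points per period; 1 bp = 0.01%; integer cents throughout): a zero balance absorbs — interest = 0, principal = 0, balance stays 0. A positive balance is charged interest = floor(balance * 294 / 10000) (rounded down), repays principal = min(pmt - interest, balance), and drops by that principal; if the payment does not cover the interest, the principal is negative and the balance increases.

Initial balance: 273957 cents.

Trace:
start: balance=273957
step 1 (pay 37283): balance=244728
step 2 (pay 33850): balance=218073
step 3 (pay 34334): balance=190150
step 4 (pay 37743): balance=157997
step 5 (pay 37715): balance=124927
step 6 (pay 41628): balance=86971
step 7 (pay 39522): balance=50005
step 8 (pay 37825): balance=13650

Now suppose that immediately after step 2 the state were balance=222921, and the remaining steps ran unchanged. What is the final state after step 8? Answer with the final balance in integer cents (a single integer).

state after step 2 := balance=222921
step 3 (pay 34334): balance=195140
step 4 (pay 37743): balance=163134
step 5 (pay 37715): balance=130215
step 6 (pay 41628): balance=92415
step 7 (pay 39522): balance=55610
step 8 (pay 37825): balance=19419

19419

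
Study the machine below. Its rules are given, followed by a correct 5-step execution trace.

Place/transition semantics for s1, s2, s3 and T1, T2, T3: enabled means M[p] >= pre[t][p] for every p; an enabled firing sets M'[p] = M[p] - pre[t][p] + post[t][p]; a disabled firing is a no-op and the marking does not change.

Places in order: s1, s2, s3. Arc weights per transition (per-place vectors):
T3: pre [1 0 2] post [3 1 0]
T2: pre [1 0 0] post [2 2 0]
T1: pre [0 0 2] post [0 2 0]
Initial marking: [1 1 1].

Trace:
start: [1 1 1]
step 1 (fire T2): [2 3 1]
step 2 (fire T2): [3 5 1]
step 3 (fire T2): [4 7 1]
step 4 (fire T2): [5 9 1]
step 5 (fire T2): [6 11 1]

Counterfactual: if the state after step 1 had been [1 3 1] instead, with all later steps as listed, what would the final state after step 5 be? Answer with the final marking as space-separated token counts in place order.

state after step 1 := [1 3 1]
step 2 (fire T2): [2 5 1]
step 3 (fire T2): [3 7 1]
step 4 (fire T2): [4 9 1]
step 5 (fire T2): [5 11 1]

5 11 1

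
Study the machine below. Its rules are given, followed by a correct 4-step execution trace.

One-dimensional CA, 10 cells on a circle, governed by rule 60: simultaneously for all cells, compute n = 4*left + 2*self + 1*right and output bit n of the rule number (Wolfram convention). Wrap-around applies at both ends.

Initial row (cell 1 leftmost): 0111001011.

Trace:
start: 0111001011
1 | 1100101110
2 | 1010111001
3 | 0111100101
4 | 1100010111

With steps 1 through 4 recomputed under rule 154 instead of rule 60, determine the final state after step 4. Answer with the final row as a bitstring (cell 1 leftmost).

0010110111

(re-executing steps 1..4 under rule 154; state before step 1: 0111001011)
1 | 0110110010
2 | 1100101101
3 | 1011001001
4 | 0010110111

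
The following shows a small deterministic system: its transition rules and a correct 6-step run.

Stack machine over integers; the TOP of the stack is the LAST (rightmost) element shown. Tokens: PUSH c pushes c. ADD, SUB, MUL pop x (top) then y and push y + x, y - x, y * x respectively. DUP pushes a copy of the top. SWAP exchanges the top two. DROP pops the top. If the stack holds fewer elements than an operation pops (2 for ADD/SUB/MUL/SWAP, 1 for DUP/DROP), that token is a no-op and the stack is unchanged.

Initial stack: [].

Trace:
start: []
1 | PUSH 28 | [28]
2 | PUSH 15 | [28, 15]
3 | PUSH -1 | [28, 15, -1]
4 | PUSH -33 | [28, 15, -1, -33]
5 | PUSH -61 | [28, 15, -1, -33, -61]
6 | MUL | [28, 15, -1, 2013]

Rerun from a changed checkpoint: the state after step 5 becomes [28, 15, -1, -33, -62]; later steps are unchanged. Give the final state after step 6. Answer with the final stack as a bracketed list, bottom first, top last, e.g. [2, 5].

[28, 15, -1, 2046]

state after step 5 := [28, 15, -1, -33, -62]
6 | MUL | [28, 15, -1, 2046]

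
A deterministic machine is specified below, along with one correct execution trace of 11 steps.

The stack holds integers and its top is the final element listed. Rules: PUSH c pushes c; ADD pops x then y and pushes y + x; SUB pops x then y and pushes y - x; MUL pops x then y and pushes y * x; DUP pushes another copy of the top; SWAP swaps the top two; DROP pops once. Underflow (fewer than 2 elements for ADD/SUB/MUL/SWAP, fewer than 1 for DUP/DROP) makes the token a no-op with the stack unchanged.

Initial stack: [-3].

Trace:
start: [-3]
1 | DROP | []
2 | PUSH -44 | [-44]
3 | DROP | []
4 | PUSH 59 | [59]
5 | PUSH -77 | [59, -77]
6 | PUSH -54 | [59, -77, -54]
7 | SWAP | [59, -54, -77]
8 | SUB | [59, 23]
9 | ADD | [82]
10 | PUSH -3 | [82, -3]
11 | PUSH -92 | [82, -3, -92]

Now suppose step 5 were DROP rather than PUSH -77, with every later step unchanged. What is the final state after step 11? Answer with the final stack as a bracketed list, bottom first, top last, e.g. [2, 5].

(re-executing from step 5 with the substitution; state before step 5: [59])
5 | DROP | []
6 | PUSH -54 | [-54]
7 | SWAP | [-54]
8 | SUB | [-54]
9 | ADD | [-54]
10 | PUSH -3 | [-54, -3]
11 | PUSH -92 | [-54, -3, -92]

[-54, -3, -92]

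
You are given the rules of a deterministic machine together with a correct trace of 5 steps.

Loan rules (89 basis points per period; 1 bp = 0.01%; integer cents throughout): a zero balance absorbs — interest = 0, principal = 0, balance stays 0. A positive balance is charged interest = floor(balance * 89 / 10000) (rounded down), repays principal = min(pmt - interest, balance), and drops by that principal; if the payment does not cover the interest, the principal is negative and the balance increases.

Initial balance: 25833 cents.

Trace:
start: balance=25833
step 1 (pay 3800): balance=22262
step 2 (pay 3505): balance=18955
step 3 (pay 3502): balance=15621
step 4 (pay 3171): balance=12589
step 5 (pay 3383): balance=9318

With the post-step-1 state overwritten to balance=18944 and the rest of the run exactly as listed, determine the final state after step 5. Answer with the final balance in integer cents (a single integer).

state after step 1 := balance=18944
step 2 (pay 3505): balance=15607
step 3 (pay 3502): balance=12243
step 4 (pay 3171): balance=9180
step 5 (pay 3383): balance=5878

5878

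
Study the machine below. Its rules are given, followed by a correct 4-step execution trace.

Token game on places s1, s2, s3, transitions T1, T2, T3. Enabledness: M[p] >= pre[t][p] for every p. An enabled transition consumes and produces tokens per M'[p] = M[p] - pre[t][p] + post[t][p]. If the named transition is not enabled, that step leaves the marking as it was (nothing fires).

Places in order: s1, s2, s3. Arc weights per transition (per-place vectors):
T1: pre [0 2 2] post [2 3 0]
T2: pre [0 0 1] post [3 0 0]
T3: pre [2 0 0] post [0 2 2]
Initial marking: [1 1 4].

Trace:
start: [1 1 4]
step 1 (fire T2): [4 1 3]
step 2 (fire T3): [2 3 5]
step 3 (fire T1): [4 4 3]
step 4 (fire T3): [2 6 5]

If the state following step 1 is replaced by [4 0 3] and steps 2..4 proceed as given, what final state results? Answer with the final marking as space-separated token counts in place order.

state after step 1 := [4 0 3]
step 2 (fire T3): [2 2 5]
step 3 (fire T1): [4 3 3]
step 4 (fire T3): [2 5 5]

2 5 5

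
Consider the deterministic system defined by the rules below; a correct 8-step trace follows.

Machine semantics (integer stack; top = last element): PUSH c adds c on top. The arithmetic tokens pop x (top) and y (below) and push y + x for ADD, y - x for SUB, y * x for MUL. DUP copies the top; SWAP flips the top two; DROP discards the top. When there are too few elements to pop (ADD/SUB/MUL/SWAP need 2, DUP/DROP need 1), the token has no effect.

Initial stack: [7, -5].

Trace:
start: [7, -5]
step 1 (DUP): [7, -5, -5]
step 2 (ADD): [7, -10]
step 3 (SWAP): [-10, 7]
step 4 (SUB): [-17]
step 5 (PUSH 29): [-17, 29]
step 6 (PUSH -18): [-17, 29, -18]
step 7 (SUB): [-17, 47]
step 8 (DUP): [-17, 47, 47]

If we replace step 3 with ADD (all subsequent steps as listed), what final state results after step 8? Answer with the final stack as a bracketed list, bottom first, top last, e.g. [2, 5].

[-3, 47, 47]

(re-executing from step 3 with the substitution; state before step 3: [7, -10])
step 3 (ADD): [-3]
step 4 (SUB): [-3]
step 5 (PUSH 29): [-3, 29]
step 6 (PUSH -18): [-3, 29, -18]
step 7 (SUB): [-3, 47]
step 8 (DUP): [-3, 47, 47]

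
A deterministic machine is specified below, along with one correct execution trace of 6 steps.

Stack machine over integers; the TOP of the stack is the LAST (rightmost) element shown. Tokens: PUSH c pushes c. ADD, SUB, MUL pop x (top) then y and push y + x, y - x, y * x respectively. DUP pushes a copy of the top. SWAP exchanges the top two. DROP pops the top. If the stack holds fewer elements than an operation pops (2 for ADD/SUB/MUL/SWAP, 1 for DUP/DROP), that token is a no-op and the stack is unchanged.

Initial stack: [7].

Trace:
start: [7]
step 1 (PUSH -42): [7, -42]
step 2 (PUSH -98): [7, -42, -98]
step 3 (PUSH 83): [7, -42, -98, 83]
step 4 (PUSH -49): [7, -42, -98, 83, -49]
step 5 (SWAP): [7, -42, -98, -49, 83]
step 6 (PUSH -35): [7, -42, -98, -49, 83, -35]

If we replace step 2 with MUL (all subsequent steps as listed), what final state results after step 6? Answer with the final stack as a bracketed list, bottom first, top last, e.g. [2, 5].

[-294, -49, 83, -35]

(re-executing from step 2 with the substitution; state before step 2: [7, -42])
step 2 (MUL): [-294]
step 3 (PUSH 83): [-294, 83]
step 4 (PUSH -49): [-294, 83, -49]
step 5 (SWAP): [-294, -49, 83]
step 6 (PUSH -35): [-294, -49, 83, -35]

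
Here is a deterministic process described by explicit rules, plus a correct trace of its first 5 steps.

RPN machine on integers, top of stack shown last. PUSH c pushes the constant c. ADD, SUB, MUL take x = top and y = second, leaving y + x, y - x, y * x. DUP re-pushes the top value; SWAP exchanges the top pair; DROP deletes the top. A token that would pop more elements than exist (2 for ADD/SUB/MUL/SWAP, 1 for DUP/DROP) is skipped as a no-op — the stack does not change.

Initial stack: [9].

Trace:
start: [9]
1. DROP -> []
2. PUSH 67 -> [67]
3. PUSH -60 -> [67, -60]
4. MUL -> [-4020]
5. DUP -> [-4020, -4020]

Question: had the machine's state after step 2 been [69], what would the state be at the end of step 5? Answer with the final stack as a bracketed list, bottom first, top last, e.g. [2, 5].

state after step 2 := [69]
3. PUSH -60 -> [69, -60]
4. MUL -> [-4140]
5. DUP -> [-4140, -4140]

[-4140, -4140]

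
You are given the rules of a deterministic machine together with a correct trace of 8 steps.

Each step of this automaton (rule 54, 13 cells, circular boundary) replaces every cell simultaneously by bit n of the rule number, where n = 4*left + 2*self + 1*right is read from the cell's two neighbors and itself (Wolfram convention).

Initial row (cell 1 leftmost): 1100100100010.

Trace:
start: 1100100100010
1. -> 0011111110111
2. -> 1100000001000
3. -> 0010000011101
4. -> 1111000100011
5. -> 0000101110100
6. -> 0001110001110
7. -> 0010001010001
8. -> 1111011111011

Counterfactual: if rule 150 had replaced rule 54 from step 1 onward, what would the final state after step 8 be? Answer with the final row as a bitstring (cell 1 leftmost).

1111110110010

(re-executing steps 1..8 under rule 150; state before step 1: 1100100100010)
1. -> 0011111110110
2. -> 0101111100001
3. -> 0100111010011
4. -> 0111010011100
5. -> 1010011101010
6. -> 1011101001010
7. -> 1001001111010
8. -> 1111110110010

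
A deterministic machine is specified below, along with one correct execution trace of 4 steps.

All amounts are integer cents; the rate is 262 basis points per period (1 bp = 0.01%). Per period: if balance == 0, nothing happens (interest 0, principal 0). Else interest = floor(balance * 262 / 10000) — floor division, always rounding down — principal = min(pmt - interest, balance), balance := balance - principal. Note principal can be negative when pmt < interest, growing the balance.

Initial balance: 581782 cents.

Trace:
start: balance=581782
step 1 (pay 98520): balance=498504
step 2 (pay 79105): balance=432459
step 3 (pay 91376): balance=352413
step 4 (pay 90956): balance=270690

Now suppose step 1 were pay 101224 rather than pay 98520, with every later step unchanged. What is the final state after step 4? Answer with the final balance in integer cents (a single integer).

267767

(re-executing from step 1 with the substitution; state before step 1: balance=581782)
step 1 (pay 101224): balance=495800
step 2 (pay 79105): balance=429684
step 3 (pay 91376): balance=349565
step 4 (pay 90956): balance=267767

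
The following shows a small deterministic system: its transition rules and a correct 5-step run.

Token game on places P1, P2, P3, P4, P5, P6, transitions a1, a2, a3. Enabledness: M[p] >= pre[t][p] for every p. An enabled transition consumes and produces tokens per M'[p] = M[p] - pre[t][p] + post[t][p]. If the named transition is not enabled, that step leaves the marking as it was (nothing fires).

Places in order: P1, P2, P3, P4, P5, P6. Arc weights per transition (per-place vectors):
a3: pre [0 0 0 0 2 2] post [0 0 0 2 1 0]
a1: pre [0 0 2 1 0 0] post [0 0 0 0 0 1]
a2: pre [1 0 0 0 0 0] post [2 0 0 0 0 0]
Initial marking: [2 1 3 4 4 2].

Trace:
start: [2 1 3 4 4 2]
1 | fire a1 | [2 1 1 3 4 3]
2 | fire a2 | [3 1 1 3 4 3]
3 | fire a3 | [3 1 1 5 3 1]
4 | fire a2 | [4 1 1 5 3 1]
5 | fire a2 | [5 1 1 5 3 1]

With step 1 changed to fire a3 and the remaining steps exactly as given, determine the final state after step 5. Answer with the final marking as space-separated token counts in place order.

5 1 3 6 3 0

(re-executing from step 1 with the substitution; state before step 1: [2 1 3 4 4 2])
1 | fire a3 | [2 1 3 6 3 0]
2 | fire a2 | [3 1 3 6 3 0]
3 | fire a3 | [3 1 3 6 3 0]
4 | fire a2 | [4 1 3 6 3 0]
5 | fire a2 | [5 1 3 6 3 0]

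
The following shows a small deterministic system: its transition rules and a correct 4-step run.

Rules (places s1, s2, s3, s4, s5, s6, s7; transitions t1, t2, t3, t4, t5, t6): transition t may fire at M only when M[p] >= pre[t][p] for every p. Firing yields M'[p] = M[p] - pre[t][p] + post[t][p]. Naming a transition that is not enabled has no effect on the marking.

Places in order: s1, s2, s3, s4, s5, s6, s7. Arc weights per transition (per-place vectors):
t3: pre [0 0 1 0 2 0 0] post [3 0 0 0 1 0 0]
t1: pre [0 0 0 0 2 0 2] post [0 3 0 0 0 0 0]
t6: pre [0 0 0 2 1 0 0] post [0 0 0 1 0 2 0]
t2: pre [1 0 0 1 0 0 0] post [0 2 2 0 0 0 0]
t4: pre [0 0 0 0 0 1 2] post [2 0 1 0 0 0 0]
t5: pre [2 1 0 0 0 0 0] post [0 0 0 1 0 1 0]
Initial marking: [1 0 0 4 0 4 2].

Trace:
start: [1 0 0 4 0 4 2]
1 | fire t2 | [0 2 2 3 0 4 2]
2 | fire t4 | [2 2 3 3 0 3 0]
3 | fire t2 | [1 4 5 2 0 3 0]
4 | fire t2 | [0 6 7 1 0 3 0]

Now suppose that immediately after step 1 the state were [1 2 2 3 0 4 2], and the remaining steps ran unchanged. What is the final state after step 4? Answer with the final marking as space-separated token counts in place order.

1 6 7 1 0 3 0

state after step 1 := [1 2 2 3 0 4 2]
2 | fire t4 | [3 2 3 3 0 3 0]
3 | fire t2 | [2 4 5 2 0 3 0]
4 | fire t2 | [1 6 7 1 0 3 0]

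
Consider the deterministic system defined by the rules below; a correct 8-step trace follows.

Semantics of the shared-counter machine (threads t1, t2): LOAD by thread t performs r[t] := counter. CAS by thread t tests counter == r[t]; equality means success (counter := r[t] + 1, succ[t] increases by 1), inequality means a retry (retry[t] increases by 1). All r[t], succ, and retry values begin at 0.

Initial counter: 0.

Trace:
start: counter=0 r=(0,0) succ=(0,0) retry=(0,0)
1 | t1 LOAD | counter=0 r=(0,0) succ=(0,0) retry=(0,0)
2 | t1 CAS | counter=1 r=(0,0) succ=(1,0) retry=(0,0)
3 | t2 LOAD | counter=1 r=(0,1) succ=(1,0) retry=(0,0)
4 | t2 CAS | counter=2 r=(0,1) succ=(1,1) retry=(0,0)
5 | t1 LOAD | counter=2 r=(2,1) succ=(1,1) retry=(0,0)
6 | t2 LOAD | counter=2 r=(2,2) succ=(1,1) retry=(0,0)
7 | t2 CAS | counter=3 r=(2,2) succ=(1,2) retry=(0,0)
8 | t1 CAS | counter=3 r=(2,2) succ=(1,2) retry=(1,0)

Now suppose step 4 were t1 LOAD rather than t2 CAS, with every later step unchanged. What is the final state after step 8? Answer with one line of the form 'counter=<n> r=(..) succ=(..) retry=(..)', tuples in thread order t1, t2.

counter=2 r=(1,1) succ=(1,1) retry=(1,0)

(re-executing from step 4 with the substitution; state before step 4: counter=1 r=(0,1) succ=(1,0) retry=(0,0))
4 | t1 LOAD | counter=1 r=(1,1) succ=(1,0) retry=(0,0)
5 | t1 LOAD | counter=1 r=(1,1) succ=(1,0) retry=(0,0)
6 | t2 LOAD | counter=1 r=(1,1) succ=(1,0) retry=(0,0)
7 | t2 CAS | counter=2 r=(1,1) succ=(1,1) retry=(0,0)
8 | t1 CAS | counter=2 r=(1,1) succ=(1,1) retry=(1,0)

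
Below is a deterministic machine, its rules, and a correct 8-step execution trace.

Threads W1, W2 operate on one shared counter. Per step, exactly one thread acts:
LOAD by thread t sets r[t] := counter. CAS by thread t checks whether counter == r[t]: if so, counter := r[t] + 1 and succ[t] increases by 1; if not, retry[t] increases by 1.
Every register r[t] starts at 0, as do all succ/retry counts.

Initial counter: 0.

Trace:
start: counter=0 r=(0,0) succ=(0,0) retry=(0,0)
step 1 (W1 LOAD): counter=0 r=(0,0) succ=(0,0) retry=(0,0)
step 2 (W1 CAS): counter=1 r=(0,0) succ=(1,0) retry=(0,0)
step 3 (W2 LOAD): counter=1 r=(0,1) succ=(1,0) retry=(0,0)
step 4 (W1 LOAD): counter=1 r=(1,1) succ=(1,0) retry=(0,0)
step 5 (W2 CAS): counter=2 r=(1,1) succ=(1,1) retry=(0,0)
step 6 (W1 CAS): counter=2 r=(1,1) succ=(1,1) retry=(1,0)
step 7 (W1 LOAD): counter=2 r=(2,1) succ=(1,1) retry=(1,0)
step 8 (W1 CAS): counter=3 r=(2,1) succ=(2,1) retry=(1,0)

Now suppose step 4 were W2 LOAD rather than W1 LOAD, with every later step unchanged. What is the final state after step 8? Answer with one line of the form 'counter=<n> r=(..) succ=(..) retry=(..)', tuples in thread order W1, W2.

counter=3 r=(2,1) succ=(2,1) retry=(1,0)

(re-executing from step 4 with the substitution; state before step 4: counter=1 r=(0,1) succ=(1,0) retry=(0,0))
step 4 (W2 LOAD): counter=1 r=(0,1) succ=(1,0) retry=(0,0)
step 5 (W2 CAS): counter=2 r=(0,1) succ=(1,1) retry=(0,0)
step 6 (W1 CAS): counter=2 r=(0,1) succ=(1,1) retry=(1,0)
step 7 (W1 LOAD): counter=2 r=(2,1) succ=(1,1) retry=(1,0)
step 8 (W1 CAS): counter=3 r=(2,1) succ=(2,1) retry=(1,0)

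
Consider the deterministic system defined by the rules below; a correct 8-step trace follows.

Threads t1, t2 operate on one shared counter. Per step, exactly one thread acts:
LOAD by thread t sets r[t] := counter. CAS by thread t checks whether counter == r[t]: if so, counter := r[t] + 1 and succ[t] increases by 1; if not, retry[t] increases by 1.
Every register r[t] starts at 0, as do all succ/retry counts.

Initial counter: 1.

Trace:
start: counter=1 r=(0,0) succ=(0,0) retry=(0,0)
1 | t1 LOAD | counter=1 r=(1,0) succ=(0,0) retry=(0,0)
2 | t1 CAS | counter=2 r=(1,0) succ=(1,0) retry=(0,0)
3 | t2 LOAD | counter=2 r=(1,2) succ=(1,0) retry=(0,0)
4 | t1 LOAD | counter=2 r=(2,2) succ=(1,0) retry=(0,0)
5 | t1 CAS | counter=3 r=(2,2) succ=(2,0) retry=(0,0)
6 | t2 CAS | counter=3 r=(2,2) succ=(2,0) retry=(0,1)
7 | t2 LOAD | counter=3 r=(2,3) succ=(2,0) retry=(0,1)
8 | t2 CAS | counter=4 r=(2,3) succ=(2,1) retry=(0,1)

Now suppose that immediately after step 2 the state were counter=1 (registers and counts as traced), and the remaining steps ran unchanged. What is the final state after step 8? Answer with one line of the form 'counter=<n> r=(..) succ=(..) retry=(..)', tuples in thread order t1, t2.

state after step 2 := counter=1 r=(1,0) succ=(1,0) retry=(0,0)
3 | t2 LOAD | counter=1 r=(1,1) succ=(1,0) retry=(0,0)
4 | t1 LOAD | counter=1 r=(1,1) succ=(1,0) retry=(0,0)
5 | t1 CAS | counter=2 r=(1,1) succ=(2,0) retry=(0,0)
6 | t2 CAS | counter=2 r=(1,1) succ=(2,0) retry=(0,1)
7 | t2 LOAD | counter=2 r=(1,2) succ=(2,0) retry=(0,1)
8 | t2 CAS | counter=3 r=(1,2) succ=(2,1) retry=(0,1)

counter=3 r=(1,2) succ=(2,1) retry=(0,1)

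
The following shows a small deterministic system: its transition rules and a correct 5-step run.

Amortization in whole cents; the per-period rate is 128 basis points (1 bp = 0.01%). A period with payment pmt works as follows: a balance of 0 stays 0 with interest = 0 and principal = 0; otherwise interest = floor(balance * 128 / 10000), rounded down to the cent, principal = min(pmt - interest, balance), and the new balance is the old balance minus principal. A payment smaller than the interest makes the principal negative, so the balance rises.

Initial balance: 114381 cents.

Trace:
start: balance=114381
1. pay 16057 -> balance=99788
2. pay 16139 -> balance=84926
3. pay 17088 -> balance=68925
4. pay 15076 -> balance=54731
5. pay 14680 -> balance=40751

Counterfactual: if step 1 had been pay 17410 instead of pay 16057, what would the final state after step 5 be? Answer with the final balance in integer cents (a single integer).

(re-executing from step 1 with the substitution; state before step 1: balance=114381)
1. pay 17410 -> balance=98435
2. pay 16139 -> balance=83555
3. pay 17088 -> balance=67536
4. pay 15076 -> balance=53324
5. pay 14680 -> balance=39326

39326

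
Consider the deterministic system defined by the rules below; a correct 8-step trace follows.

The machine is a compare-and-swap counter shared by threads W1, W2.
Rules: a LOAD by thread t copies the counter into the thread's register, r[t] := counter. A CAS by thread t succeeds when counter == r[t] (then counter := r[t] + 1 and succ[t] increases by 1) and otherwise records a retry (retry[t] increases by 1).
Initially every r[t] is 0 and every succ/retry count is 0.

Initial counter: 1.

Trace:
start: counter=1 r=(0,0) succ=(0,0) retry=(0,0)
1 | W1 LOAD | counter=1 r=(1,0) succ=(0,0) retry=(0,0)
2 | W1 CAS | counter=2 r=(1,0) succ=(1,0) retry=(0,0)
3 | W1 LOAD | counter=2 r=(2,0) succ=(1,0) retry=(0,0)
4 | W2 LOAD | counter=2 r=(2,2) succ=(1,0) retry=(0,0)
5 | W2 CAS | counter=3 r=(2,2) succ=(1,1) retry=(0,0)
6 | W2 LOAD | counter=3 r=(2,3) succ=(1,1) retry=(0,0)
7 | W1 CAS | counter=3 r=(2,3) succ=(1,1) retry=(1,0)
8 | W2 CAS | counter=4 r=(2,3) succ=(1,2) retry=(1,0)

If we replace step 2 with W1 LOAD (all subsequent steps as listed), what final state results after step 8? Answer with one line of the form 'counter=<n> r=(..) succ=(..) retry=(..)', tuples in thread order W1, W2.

(re-executing from step 2 with the substitution; state before step 2: counter=1 r=(1,0) succ=(0,0) retry=(0,0))
2 | W1 LOAD | counter=1 r=(1,0) succ=(0,0) retry=(0,0)
3 | W1 LOAD | counter=1 r=(1,0) succ=(0,0) retry=(0,0)
4 | W2 LOAD | counter=1 r=(1,1) succ=(0,0) retry=(0,0)
5 | W2 CAS | counter=2 r=(1,1) succ=(0,1) retry=(0,0)
6 | W2 LOAD | counter=2 r=(1,2) succ=(0,1) retry=(0,0)
7 | W1 CAS | counter=2 r=(1,2) succ=(0,1) retry=(1,0)
8 | W2 CAS | counter=3 r=(1,2) succ=(0,2) retry=(1,0)

counter=3 r=(1,2) succ=(0,2) retry=(1,0)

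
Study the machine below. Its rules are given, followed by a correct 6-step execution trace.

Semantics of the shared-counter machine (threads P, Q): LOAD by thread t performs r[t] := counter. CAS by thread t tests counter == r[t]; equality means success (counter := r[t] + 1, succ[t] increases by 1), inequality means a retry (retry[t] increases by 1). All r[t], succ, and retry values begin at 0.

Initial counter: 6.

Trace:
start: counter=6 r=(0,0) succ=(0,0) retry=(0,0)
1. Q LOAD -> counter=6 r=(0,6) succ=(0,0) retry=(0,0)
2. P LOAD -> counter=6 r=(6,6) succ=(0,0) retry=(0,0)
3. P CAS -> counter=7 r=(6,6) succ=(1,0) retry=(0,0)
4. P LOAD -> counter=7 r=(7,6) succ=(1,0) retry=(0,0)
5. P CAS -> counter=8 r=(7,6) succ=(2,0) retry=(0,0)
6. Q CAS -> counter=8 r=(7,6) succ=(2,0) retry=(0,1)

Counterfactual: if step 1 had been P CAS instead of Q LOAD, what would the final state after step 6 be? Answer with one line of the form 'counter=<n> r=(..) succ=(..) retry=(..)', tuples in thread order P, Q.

(re-executing from step 1 with the substitution; state before step 1: counter=6 r=(0,0) succ=(0,0) retry=(0,0))
1. P CAS -> counter=6 r=(0,0) succ=(0,0) retry=(1,0)
2. P LOAD -> counter=6 r=(6,0) succ=(0,0) retry=(1,0)
3. P CAS -> counter=7 r=(6,0) succ=(1,0) retry=(1,0)
4. P LOAD -> counter=7 r=(7,0) succ=(1,0) retry=(1,0)
5. P CAS -> counter=8 r=(7,0) succ=(2,0) retry=(1,0)
6. Q CAS -> counter=8 r=(7,0) succ=(2,0) retry=(1,1)

counter=8 r=(7,0) succ=(2,0) retry=(1,1)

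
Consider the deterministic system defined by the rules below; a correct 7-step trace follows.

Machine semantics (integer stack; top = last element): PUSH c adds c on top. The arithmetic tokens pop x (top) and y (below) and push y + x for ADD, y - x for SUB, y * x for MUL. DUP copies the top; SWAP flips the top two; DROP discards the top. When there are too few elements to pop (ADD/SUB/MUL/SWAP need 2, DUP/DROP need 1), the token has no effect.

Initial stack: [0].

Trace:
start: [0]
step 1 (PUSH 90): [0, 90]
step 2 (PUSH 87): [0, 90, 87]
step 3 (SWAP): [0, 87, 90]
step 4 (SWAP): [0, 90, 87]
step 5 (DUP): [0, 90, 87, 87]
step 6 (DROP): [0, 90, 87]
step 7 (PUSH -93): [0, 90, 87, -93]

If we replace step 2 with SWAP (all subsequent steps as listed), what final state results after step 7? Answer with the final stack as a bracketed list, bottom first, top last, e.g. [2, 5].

(re-executing from step 2 with the substitution; state before step 2: [0, 90])
step 2 (SWAP): [90, 0]
step 3 (SWAP): [0, 90]
step 4 (SWAP): [90, 0]
step 5 (DUP): [90, 0, 0]
step 6 (DROP): [90, 0]
step 7 (PUSH -93): [90, 0, -93]

[90, 0, -93]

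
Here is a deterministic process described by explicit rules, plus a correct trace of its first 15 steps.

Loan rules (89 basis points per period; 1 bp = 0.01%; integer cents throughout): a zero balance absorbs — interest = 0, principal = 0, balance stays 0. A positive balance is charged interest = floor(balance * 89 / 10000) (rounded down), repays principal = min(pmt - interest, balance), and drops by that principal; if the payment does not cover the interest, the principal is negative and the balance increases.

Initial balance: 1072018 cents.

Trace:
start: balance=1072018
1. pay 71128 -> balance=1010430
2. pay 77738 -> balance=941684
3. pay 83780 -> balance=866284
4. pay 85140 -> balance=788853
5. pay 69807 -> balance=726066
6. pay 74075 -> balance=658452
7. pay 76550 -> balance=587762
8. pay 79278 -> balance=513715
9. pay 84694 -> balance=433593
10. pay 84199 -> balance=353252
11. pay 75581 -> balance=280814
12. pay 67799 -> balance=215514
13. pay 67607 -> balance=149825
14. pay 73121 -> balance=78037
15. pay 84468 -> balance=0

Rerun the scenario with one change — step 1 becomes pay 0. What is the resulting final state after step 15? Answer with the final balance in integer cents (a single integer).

74783

(re-executing from step 1 with the substitution; state before step 1: balance=1072018)
1. pay 0 -> balance=1081558
2. pay 77738 -> balance=1013445
3. pay 83780 -> balance=938684
4. pay 85140 -> balance=861898
5. pay 69807 -> balance=799761
6. pay 74075 -> balance=732803
7. pay 76550 -> balance=662774
8. pay 79278 -> balance=589394
9. pay 84694 -> balance=509945
10. pay 84199 -> balance=430284
11. pay 75581 -> balance=358532
12. pay 67799 -> balance=293923
13. pay 67607 -> balance=228931
14. pay 73121 -> balance=157847
15. pay 84468 -> balance=74783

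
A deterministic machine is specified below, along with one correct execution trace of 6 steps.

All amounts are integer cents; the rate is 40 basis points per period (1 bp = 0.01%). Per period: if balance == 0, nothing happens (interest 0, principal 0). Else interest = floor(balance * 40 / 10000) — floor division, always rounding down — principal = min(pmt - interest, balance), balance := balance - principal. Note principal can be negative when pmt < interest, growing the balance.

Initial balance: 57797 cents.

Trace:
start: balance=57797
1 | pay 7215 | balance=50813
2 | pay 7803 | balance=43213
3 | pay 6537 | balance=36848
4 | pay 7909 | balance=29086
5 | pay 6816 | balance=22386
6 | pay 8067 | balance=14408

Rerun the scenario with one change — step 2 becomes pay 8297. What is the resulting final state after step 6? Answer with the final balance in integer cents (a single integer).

13906

(re-executing from step 2 with the substitution; state before step 2: balance=50813)
2 | pay 8297 | balance=42719
3 | pay 6537 | balance=36352
4 | pay 7909 | balance=28588
5 | pay 6816 | balance=21886
6 | pay 8067 | balance=13906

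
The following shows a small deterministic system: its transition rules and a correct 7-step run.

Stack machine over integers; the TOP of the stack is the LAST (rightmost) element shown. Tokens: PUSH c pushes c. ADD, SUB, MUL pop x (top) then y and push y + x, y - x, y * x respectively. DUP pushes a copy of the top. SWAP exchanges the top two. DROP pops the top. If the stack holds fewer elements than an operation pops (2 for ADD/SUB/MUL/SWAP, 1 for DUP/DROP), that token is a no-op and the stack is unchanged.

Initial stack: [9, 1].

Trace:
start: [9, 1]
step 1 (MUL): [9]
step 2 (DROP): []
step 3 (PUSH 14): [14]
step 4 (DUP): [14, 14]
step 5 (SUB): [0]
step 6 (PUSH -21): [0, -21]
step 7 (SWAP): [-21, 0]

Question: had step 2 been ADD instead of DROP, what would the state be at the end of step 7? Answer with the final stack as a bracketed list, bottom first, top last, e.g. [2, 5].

(re-executing from step 2 with the substitution; state before step 2: [9])
step 2 (ADD): [9]
step 3 (PUSH 14): [9, 14]
step 4 (DUP): [9, 14, 14]
step 5 (SUB): [9, 0]
step 6 (PUSH -21): [9, 0, -21]
step 7 (SWAP): [9, -21, 0]

[9, -21, 0]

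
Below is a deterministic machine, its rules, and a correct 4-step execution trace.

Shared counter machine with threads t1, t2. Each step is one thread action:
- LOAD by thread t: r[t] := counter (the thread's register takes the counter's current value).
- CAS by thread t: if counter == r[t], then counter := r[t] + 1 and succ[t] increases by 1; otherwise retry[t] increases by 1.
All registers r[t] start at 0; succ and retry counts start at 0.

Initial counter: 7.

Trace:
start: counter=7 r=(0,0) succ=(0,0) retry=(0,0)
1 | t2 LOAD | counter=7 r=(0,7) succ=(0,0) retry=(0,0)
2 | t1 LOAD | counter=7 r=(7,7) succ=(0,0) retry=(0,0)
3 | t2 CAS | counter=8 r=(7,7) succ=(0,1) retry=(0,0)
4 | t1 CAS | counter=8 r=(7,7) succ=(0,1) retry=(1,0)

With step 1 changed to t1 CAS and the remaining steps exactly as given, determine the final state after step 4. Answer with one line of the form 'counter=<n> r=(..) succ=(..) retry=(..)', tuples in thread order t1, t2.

(re-executing from step 1 with the substitution; state before step 1: counter=7 r=(0,0) succ=(0,0) retry=(0,0))
1 | t1 CAS | counter=7 r=(0,0) succ=(0,0) retry=(1,0)
2 | t1 LOAD | counter=7 r=(7,0) succ=(0,0) retry=(1,0)
3 | t2 CAS | counter=7 r=(7,0) succ=(0,0) retry=(1,1)
4 | t1 CAS | counter=8 r=(7,0) succ=(1,0) retry=(1,1)

counter=8 r=(7,0) succ=(1,0) retry=(1,1)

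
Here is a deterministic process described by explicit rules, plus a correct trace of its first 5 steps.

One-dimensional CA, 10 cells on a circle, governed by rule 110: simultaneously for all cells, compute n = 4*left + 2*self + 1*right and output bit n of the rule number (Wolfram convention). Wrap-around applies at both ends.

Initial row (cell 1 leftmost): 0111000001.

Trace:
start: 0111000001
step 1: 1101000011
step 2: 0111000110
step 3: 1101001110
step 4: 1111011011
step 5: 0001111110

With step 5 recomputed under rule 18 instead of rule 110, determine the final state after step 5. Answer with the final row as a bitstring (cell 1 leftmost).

0000000000

(re-executing step 5 under rule 18; state before step 5: 1111011011)
step 5: 0000000000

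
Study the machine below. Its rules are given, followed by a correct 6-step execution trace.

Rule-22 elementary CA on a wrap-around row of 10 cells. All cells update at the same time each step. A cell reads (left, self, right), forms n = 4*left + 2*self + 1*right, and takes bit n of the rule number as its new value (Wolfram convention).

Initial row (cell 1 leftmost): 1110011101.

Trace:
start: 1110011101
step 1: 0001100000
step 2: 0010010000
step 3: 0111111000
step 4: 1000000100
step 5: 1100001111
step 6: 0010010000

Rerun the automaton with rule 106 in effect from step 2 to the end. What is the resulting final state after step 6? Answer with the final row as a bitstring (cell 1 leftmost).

1010000011

(re-executing steps 2..6 under rule 106; state before step 2: 0001100000)
step 2: 0011100000
step 3: 0110100000
step 4: 1111000000
step 5: 1001000001
step 6: 1010000011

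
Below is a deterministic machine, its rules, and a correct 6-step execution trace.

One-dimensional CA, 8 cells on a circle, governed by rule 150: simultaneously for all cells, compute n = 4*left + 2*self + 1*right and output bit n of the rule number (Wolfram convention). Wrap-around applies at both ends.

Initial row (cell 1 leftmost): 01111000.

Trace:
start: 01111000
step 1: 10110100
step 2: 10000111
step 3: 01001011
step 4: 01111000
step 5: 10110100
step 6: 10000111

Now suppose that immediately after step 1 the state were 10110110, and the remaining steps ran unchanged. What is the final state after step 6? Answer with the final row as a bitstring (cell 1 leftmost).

state after step 1 := 10110110
step 2: 10000000
step 3: 11000001
step 4: 10100010
step 5: 10110110
step 6: 10000000

10000000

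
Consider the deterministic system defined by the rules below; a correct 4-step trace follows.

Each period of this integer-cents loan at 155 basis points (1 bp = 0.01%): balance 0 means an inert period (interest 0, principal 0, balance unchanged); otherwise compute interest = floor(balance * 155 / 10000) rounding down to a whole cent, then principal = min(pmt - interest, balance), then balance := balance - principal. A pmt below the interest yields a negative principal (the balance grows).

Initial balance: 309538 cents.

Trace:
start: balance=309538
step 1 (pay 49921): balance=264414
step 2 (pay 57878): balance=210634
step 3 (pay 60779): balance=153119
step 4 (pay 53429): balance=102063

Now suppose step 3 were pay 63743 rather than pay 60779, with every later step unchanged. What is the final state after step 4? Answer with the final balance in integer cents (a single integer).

(re-executing from step 3 with the substitution; state before step 3: balance=210634)
step 3 (pay 63743): balance=150155
step 4 (pay 53429): balance=99053

99053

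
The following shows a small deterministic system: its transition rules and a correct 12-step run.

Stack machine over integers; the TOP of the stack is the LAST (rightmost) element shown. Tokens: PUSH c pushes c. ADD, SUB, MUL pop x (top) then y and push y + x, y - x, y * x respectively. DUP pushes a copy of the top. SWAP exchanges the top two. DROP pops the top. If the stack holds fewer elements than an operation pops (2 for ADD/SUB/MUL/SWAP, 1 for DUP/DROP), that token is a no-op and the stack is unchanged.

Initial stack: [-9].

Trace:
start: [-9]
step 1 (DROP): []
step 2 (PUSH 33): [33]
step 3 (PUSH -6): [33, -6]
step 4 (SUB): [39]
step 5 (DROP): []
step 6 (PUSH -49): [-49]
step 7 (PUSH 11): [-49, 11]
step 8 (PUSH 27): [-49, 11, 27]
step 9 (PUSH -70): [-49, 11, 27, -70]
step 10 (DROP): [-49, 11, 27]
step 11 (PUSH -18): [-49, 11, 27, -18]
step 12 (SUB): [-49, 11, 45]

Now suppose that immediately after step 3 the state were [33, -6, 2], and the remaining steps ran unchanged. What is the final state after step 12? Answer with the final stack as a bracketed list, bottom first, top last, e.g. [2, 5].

[33, -49, 11, 45]

state after step 3 := [33, -6, 2]
step 4 (SUB): [33, -8]
step 5 (DROP): [33]
step 6 (PUSH -49): [33, -49]
step 7 (PUSH 11): [33, -49, 11]
step 8 (PUSH 27): [33, -49, 11, 27]
step 9 (PUSH -70): [33, -49, 11, 27, -70]
step 10 (DROP): [33, -49, 11, 27]
step 11 (PUSH -18): [33, -49, 11, 27, -18]
step 12 (SUB): [33, -49, 11, 45]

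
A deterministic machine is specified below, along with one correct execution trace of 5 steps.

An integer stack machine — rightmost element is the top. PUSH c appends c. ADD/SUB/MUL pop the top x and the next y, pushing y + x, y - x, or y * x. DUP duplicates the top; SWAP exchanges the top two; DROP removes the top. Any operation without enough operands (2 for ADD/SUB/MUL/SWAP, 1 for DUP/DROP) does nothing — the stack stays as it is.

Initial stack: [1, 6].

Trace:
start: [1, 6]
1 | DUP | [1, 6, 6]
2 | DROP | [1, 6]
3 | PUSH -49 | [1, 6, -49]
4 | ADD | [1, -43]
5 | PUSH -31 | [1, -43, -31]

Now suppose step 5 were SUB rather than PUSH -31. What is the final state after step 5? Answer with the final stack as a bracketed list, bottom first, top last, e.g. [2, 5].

[44]

(re-executing from step 5 with the substitution; state before step 5: [1, -43])
5 | SUB | [44]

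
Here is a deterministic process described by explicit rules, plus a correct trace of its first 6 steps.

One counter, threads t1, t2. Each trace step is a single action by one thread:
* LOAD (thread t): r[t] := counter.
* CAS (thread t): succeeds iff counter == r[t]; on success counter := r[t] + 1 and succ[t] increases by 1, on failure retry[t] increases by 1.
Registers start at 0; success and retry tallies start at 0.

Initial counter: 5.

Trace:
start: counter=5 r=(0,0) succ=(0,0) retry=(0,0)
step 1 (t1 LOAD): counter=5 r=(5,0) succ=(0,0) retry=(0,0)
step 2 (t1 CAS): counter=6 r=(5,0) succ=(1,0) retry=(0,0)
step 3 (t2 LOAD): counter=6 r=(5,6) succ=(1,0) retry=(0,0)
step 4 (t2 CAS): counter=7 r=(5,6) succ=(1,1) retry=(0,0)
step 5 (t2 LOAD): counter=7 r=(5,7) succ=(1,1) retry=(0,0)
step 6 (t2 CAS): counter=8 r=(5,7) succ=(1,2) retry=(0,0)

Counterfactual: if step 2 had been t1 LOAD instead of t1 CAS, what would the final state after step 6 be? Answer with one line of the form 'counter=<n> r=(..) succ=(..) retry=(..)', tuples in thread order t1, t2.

(re-executing from step 2 with the substitution; state before step 2: counter=5 r=(5,0) succ=(0,0) retry=(0,0))
step 2 (t1 LOAD): counter=5 r=(5,0) succ=(0,0) retry=(0,0)
step 3 (t2 LOAD): counter=5 r=(5,5) succ=(0,0) retry=(0,0)
step 4 (t2 CAS): counter=6 r=(5,5) succ=(0,1) retry=(0,0)
step 5 (t2 LOAD): counter=6 r=(5,6) succ=(0,1) retry=(0,0)
step 6 (t2 CAS): counter=7 r=(5,6) succ=(0,2) retry=(0,0)

counter=7 r=(5,6) succ=(0,2) retry=(0,0)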